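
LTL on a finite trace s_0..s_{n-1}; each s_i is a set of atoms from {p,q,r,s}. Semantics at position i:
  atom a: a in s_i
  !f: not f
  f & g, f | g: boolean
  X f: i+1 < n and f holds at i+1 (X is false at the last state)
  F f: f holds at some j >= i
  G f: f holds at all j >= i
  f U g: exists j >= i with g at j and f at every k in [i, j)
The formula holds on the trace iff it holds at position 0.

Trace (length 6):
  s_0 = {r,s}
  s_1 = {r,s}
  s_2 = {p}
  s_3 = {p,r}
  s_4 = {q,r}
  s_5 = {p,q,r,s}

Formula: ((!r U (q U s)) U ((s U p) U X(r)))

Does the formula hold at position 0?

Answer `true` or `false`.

Answer: true

Derivation:
s_0={r,s}: ((!r U (q U s)) U ((s U p) U X(r)))=True (!r U (q U s))=True !r=False r=True (q U s)=True q=False s=True ((s U p) U X(r))=True (s U p)=True p=False X(r)=True
s_1={r,s}: ((!r U (q U s)) U ((s U p) U X(r)))=True (!r U (q U s))=True !r=False r=True (q U s)=True q=False s=True ((s U p) U X(r))=True (s U p)=True p=False X(r)=False
s_2={p}: ((!r U (q U s)) U ((s U p) U X(r)))=True (!r U (q U s))=False !r=True r=False (q U s)=False q=False s=False ((s U p) U X(r))=True (s U p)=True p=True X(r)=True
s_3={p,r}: ((!r U (q U s)) U ((s U p) U X(r)))=True (!r U (q U s))=False !r=False r=True (q U s)=False q=False s=False ((s U p) U X(r))=True (s U p)=True p=True X(r)=True
s_4={q,r}: ((!r U (q U s)) U ((s U p) U X(r)))=True (!r U (q U s))=True !r=False r=True (q U s)=True q=True s=False ((s U p) U X(r))=True (s U p)=False p=False X(r)=True
s_5={p,q,r,s}: ((!r U (q U s)) U ((s U p) U X(r)))=False (!r U (q U s))=True !r=False r=True (q U s)=True q=True s=True ((s U p) U X(r))=False (s U p)=True p=True X(r)=False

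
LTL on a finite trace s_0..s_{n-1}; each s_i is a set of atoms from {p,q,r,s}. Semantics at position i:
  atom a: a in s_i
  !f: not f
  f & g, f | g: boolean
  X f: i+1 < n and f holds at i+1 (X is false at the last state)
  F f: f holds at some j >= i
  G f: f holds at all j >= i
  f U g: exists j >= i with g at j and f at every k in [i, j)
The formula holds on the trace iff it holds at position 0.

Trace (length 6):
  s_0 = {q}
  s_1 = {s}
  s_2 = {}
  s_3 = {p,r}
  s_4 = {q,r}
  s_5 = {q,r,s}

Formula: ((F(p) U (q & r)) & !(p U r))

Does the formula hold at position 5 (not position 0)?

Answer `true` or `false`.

s_0={q}: ((F(p) U (q & r)) & !(p U r))=True (F(p) U (q & r))=True F(p)=True p=False (q & r)=False q=True r=False !(p U r)=True (p U r)=False
s_1={s}: ((F(p) U (q & r)) & !(p U r))=True (F(p) U (q & r))=True F(p)=True p=False (q & r)=False q=False r=False !(p U r)=True (p U r)=False
s_2={}: ((F(p) U (q & r)) & !(p U r))=True (F(p) U (q & r))=True F(p)=True p=False (q & r)=False q=False r=False !(p U r)=True (p U r)=False
s_3={p,r}: ((F(p) U (q & r)) & !(p U r))=False (F(p) U (q & r))=True F(p)=True p=True (q & r)=False q=False r=True !(p U r)=False (p U r)=True
s_4={q,r}: ((F(p) U (q & r)) & !(p U r))=False (F(p) U (q & r))=True F(p)=False p=False (q & r)=True q=True r=True !(p U r)=False (p U r)=True
s_5={q,r,s}: ((F(p) U (q & r)) & !(p U r))=False (F(p) U (q & r))=True F(p)=False p=False (q & r)=True q=True r=True !(p U r)=False (p U r)=True
Evaluating at position 5: result = False

Answer: false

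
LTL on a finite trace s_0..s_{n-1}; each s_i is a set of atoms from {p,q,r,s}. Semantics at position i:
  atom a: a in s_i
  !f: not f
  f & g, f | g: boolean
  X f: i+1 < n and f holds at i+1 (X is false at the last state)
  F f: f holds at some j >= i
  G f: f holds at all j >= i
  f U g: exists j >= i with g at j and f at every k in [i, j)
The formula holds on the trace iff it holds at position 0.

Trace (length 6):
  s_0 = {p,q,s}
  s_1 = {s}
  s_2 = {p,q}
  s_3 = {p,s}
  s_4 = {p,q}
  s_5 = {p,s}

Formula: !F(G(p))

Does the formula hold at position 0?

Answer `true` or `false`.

s_0={p,q,s}: !F(G(p))=False F(G(p))=True G(p)=False p=True
s_1={s}: !F(G(p))=False F(G(p))=True G(p)=False p=False
s_2={p,q}: !F(G(p))=False F(G(p))=True G(p)=True p=True
s_3={p,s}: !F(G(p))=False F(G(p))=True G(p)=True p=True
s_4={p,q}: !F(G(p))=False F(G(p))=True G(p)=True p=True
s_5={p,s}: !F(G(p))=False F(G(p))=True G(p)=True p=True

Answer: false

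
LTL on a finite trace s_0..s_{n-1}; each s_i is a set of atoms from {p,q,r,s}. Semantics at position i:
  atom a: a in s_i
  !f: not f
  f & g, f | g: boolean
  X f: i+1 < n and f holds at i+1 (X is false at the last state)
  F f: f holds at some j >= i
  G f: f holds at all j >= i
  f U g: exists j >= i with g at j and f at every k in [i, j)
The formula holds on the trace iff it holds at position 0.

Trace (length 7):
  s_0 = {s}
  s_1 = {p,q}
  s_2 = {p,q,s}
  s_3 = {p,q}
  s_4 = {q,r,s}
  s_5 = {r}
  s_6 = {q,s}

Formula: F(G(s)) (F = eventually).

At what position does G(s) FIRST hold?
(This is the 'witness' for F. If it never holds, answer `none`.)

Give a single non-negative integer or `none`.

Answer: 6

Derivation:
s_0={s}: G(s)=False s=True
s_1={p,q}: G(s)=False s=False
s_2={p,q,s}: G(s)=False s=True
s_3={p,q}: G(s)=False s=False
s_4={q,r,s}: G(s)=False s=True
s_5={r}: G(s)=False s=False
s_6={q,s}: G(s)=True s=True
F(G(s)) holds; first witness at position 6.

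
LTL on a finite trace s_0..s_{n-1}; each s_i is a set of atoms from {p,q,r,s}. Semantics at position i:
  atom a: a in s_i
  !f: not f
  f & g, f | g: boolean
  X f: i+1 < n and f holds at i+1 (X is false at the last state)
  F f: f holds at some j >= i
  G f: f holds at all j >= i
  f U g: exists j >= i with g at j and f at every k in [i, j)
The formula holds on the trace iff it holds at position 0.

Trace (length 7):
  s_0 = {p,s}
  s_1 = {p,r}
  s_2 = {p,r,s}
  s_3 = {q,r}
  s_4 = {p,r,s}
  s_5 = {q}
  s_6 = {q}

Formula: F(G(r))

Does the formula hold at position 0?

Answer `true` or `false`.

s_0={p,s}: F(G(r))=False G(r)=False r=False
s_1={p,r}: F(G(r))=False G(r)=False r=True
s_2={p,r,s}: F(G(r))=False G(r)=False r=True
s_3={q,r}: F(G(r))=False G(r)=False r=True
s_4={p,r,s}: F(G(r))=False G(r)=False r=True
s_5={q}: F(G(r))=False G(r)=False r=False
s_6={q}: F(G(r))=False G(r)=False r=False

Answer: false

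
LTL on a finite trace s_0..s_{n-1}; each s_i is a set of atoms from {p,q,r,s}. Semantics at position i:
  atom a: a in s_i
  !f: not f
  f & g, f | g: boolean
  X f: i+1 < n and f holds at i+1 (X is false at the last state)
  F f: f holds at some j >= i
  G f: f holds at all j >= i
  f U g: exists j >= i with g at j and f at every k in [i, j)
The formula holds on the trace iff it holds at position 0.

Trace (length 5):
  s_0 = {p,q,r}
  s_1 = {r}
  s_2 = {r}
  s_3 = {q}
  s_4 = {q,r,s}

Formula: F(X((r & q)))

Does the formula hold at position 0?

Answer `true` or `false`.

s_0={p,q,r}: F(X((r & q)))=True X((r & q))=False (r & q)=True r=True q=True
s_1={r}: F(X((r & q)))=True X((r & q))=False (r & q)=False r=True q=False
s_2={r}: F(X((r & q)))=True X((r & q))=False (r & q)=False r=True q=False
s_3={q}: F(X((r & q)))=True X((r & q))=True (r & q)=False r=False q=True
s_4={q,r,s}: F(X((r & q)))=False X((r & q))=False (r & q)=True r=True q=True

Answer: true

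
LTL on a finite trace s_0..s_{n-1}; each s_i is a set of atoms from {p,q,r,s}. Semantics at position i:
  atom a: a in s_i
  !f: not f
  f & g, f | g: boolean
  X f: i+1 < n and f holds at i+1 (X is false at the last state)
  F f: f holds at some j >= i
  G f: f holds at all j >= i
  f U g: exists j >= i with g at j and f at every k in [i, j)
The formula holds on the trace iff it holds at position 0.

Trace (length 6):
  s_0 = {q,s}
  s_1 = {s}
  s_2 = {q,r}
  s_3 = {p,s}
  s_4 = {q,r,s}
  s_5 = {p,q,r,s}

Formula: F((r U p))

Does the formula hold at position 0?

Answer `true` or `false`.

s_0={q,s}: F((r U p))=True (r U p)=False r=False p=False
s_1={s}: F((r U p))=True (r U p)=False r=False p=False
s_2={q,r}: F((r U p))=True (r U p)=True r=True p=False
s_3={p,s}: F((r U p))=True (r U p)=True r=False p=True
s_4={q,r,s}: F((r U p))=True (r U p)=True r=True p=False
s_5={p,q,r,s}: F((r U p))=True (r U p)=True r=True p=True

Answer: true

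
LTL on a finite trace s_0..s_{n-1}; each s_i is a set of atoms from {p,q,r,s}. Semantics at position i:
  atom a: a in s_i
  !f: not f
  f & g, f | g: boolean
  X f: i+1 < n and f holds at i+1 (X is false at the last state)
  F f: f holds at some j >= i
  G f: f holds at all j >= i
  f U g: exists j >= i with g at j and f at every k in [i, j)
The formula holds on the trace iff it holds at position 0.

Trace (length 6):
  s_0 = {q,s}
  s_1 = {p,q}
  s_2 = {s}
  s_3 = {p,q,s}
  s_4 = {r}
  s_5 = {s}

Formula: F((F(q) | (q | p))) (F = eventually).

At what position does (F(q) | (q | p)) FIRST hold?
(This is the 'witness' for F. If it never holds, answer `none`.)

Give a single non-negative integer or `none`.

s_0={q,s}: (F(q) | (q | p))=True F(q)=True q=True (q | p)=True p=False
s_1={p,q}: (F(q) | (q | p))=True F(q)=True q=True (q | p)=True p=True
s_2={s}: (F(q) | (q | p))=True F(q)=True q=False (q | p)=False p=False
s_3={p,q,s}: (F(q) | (q | p))=True F(q)=True q=True (q | p)=True p=True
s_4={r}: (F(q) | (q | p))=False F(q)=False q=False (q | p)=False p=False
s_5={s}: (F(q) | (q | p))=False F(q)=False q=False (q | p)=False p=False
F((F(q) | (q | p))) holds; first witness at position 0.

Answer: 0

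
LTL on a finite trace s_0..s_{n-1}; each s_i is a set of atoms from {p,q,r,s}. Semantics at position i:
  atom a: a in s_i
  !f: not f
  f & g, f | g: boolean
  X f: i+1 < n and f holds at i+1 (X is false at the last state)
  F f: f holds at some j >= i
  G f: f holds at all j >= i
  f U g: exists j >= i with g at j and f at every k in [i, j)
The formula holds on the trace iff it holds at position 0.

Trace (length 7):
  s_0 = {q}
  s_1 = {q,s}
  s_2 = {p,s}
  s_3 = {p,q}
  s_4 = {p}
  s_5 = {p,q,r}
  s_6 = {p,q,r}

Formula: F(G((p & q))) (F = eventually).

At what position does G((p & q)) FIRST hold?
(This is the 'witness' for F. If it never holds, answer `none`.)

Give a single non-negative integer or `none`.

s_0={q}: G((p & q))=False (p & q)=False p=False q=True
s_1={q,s}: G((p & q))=False (p & q)=False p=False q=True
s_2={p,s}: G((p & q))=False (p & q)=False p=True q=False
s_3={p,q}: G((p & q))=False (p & q)=True p=True q=True
s_4={p}: G((p & q))=False (p & q)=False p=True q=False
s_5={p,q,r}: G((p & q))=True (p & q)=True p=True q=True
s_6={p,q,r}: G((p & q))=True (p & q)=True p=True q=True
F(G((p & q))) holds; first witness at position 5.

Answer: 5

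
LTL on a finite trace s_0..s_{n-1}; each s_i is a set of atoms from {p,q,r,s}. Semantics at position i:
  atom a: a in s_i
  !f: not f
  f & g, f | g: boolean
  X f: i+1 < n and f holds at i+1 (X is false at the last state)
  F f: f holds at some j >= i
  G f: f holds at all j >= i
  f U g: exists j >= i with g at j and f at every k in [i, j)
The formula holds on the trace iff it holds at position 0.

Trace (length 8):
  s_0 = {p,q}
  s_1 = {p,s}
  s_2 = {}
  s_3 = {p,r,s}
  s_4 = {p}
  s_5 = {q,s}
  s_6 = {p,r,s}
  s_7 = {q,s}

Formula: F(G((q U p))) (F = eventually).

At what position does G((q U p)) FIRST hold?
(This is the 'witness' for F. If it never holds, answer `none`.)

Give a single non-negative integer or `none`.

s_0={p,q}: G((q U p))=False (q U p)=True q=True p=True
s_1={p,s}: G((q U p))=False (q U p)=True q=False p=True
s_2={}: G((q U p))=False (q U p)=False q=False p=False
s_3={p,r,s}: G((q U p))=False (q U p)=True q=False p=True
s_4={p}: G((q U p))=False (q U p)=True q=False p=True
s_5={q,s}: G((q U p))=False (q U p)=True q=True p=False
s_6={p,r,s}: G((q U p))=False (q U p)=True q=False p=True
s_7={q,s}: G((q U p))=False (q U p)=False q=True p=False
F(G((q U p))) does not hold (no witness exists).

Answer: none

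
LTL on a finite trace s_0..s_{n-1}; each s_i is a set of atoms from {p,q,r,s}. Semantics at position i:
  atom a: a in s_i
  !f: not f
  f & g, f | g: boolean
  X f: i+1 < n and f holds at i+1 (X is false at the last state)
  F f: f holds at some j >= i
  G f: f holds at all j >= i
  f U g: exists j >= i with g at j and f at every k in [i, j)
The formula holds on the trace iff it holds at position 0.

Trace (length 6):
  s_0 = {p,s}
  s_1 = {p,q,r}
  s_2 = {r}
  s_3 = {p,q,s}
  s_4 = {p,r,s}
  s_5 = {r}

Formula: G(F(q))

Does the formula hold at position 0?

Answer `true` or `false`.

Answer: false

Derivation:
s_0={p,s}: G(F(q))=False F(q)=True q=False
s_1={p,q,r}: G(F(q))=False F(q)=True q=True
s_2={r}: G(F(q))=False F(q)=True q=False
s_3={p,q,s}: G(F(q))=False F(q)=True q=True
s_4={p,r,s}: G(F(q))=False F(q)=False q=False
s_5={r}: G(F(q))=False F(q)=False q=False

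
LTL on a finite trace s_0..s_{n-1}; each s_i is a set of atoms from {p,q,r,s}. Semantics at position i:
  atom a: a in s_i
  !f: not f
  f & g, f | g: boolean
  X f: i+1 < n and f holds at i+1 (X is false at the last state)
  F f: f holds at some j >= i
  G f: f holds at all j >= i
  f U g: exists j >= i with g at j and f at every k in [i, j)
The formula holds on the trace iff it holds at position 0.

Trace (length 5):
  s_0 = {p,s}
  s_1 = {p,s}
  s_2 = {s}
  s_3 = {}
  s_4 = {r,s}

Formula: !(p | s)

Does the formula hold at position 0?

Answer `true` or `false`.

s_0={p,s}: !(p | s)=False (p | s)=True p=True s=True
s_1={p,s}: !(p | s)=False (p | s)=True p=True s=True
s_2={s}: !(p | s)=False (p | s)=True p=False s=True
s_3={}: !(p | s)=True (p | s)=False p=False s=False
s_4={r,s}: !(p | s)=False (p | s)=True p=False s=True

Answer: false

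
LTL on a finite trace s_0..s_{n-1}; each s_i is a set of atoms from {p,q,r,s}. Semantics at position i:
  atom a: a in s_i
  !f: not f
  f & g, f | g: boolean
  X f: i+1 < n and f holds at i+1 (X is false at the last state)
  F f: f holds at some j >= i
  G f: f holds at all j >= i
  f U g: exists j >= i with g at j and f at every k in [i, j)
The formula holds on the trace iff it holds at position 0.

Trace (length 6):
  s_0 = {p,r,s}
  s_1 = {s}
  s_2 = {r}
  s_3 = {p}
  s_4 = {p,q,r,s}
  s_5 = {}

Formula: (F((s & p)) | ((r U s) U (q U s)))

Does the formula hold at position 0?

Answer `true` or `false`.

Answer: true

Derivation:
s_0={p,r,s}: (F((s & p)) | ((r U s) U (q U s)))=True F((s & p))=True (s & p)=True s=True p=True ((r U s) U (q U s))=True (r U s)=True r=True (q U s)=True q=False
s_1={s}: (F((s & p)) | ((r U s) U (q U s)))=True F((s & p))=True (s & p)=False s=True p=False ((r U s) U (q U s))=True (r U s)=True r=False (q U s)=True q=False
s_2={r}: (F((s & p)) | ((r U s) U (q U s)))=True F((s & p))=True (s & p)=False s=False p=False ((r U s) U (q U s))=False (r U s)=False r=True (q U s)=False q=False
s_3={p}: (F((s & p)) | ((r U s) U (q U s)))=True F((s & p))=True (s & p)=False s=False p=True ((r U s) U (q U s))=False (r U s)=False r=False (q U s)=False q=False
s_4={p,q,r,s}: (F((s & p)) | ((r U s) U (q U s)))=True F((s & p))=True (s & p)=True s=True p=True ((r U s) U (q U s))=True (r U s)=True r=True (q U s)=True q=True
s_5={}: (F((s & p)) | ((r U s) U (q U s)))=False F((s & p))=False (s & p)=False s=False p=False ((r U s) U (q U s))=False (r U s)=False r=False (q U s)=False q=False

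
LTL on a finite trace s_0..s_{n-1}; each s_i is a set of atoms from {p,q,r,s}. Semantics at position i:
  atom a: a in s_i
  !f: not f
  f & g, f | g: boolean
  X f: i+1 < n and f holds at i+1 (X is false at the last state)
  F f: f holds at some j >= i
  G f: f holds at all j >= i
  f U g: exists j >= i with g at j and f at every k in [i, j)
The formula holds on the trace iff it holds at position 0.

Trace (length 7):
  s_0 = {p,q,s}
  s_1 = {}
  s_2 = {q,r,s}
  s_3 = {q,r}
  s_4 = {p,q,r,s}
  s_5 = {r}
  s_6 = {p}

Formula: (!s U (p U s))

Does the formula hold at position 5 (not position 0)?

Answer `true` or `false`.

Answer: false

Derivation:
s_0={p,q,s}: (!s U (p U s))=True !s=False s=True (p U s)=True p=True
s_1={}: (!s U (p U s))=True !s=True s=False (p U s)=False p=False
s_2={q,r,s}: (!s U (p U s))=True !s=False s=True (p U s)=True p=False
s_3={q,r}: (!s U (p U s))=True !s=True s=False (p U s)=False p=False
s_4={p,q,r,s}: (!s U (p U s))=True !s=False s=True (p U s)=True p=True
s_5={r}: (!s U (p U s))=False !s=True s=False (p U s)=False p=False
s_6={p}: (!s U (p U s))=False !s=True s=False (p U s)=False p=True
Evaluating at position 5: result = False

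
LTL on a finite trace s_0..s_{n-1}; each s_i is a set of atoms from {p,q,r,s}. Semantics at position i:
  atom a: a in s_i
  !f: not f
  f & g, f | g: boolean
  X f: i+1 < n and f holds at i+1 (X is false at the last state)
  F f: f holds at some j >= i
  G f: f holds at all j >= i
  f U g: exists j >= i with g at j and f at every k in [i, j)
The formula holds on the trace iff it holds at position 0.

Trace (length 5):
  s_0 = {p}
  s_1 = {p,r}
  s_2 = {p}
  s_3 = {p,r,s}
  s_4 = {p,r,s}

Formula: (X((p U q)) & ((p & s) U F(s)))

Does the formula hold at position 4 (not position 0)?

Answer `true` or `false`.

Answer: false

Derivation:
s_0={p}: (X((p U q)) & ((p & s) U F(s)))=False X((p U q))=False (p U q)=False p=True q=False ((p & s) U F(s))=True (p & s)=False s=False F(s)=True
s_1={p,r}: (X((p U q)) & ((p & s) U F(s)))=False X((p U q))=False (p U q)=False p=True q=False ((p & s) U F(s))=True (p & s)=False s=False F(s)=True
s_2={p}: (X((p U q)) & ((p & s) U F(s)))=False X((p U q))=False (p U q)=False p=True q=False ((p & s) U F(s))=True (p & s)=False s=False F(s)=True
s_3={p,r,s}: (X((p U q)) & ((p & s) U F(s)))=False X((p U q))=False (p U q)=False p=True q=False ((p & s) U F(s))=True (p & s)=True s=True F(s)=True
s_4={p,r,s}: (X((p U q)) & ((p & s) U F(s)))=False X((p U q))=False (p U q)=False p=True q=False ((p & s) U F(s))=True (p & s)=True s=True F(s)=True
Evaluating at position 4: result = False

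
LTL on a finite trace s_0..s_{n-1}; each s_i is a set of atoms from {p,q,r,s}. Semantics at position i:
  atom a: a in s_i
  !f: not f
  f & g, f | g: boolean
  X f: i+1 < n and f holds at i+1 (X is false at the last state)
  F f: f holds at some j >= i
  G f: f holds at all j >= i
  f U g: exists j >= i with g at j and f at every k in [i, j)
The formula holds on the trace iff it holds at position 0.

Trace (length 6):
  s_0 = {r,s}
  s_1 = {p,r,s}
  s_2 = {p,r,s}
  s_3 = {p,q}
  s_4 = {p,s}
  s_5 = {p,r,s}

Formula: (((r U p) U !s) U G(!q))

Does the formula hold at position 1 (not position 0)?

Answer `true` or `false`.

s_0={r,s}: (((r U p) U !s) U G(!q))=True ((r U p) U !s)=True (r U p)=True r=True p=False !s=False s=True G(!q)=False !q=True q=False
s_1={p,r,s}: (((r U p) U !s) U G(!q))=True ((r U p) U !s)=True (r U p)=True r=True p=True !s=False s=True G(!q)=False !q=True q=False
s_2={p,r,s}: (((r U p) U !s) U G(!q))=True ((r U p) U !s)=True (r U p)=True r=True p=True !s=False s=True G(!q)=False !q=True q=False
s_3={p,q}: (((r U p) U !s) U G(!q))=True ((r U p) U !s)=True (r U p)=True r=False p=True !s=True s=False G(!q)=False !q=False q=True
s_4={p,s}: (((r U p) U !s) U G(!q))=True ((r U p) U !s)=False (r U p)=True r=False p=True !s=False s=True G(!q)=True !q=True q=False
s_5={p,r,s}: (((r U p) U !s) U G(!q))=True ((r U p) U !s)=False (r U p)=True r=True p=True !s=False s=True G(!q)=True !q=True q=False
Evaluating at position 1: result = True

Answer: true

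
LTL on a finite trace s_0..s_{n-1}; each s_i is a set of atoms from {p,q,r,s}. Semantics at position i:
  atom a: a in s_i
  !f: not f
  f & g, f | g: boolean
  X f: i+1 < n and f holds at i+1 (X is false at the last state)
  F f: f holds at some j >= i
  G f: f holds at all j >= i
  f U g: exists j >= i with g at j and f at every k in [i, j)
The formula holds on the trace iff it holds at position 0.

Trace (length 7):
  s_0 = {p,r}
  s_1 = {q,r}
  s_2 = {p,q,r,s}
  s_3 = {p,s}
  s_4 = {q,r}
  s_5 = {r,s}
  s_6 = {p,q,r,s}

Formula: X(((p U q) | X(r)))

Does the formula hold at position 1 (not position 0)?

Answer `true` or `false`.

Answer: true

Derivation:
s_0={p,r}: X(((p U q) | X(r)))=True ((p U q) | X(r))=True (p U q)=True p=True q=False X(r)=True r=True
s_1={q,r}: X(((p U q) | X(r)))=True ((p U q) | X(r))=True (p U q)=True p=False q=True X(r)=True r=True
s_2={p,q,r,s}: X(((p U q) | X(r)))=True ((p U q) | X(r))=True (p U q)=True p=True q=True X(r)=False r=True
s_3={p,s}: X(((p U q) | X(r)))=True ((p U q) | X(r))=True (p U q)=True p=True q=False X(r)=True r=False
s_4={q,r}: X(((p U q) | X(r)))=True ((p U q) | X(r))=True (p U q)=True p=False q=True X(r)=True r=True
s_5={r,s}: X(((p U q) | X(r)))=True ((p U q) | X(r))=True (p U q)=False p=False q=False X(r)=True r=True
s_6={p,q,r,s}: X(((p U q) | X(r)))=False ((p U q) | X(r))=True (p U q)=True p=True q=True X(r)=False r=True
Evaluating at position 1: result = True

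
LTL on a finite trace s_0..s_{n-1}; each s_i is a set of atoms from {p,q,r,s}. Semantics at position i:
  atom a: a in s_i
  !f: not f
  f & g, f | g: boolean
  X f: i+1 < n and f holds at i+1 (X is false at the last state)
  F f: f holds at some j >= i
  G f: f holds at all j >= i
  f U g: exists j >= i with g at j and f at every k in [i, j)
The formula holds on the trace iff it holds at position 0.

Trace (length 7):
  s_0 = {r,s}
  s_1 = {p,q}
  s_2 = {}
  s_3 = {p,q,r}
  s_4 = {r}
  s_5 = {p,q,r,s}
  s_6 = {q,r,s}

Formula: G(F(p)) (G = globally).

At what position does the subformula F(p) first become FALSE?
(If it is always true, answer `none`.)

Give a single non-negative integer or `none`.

s_0={r,s}: F(p)=True p=False
s_1={p,q}: F(p)=True p=True
s_2={}: F(p)=True p=False
s_3={p,q,r}: F(p)=True p=True
s_4={r}: F(p)=True p=False
s_5={p,q,r,s}: F(p)=True p=True
s_6={q,r,s}: F(p)=False p=False
G(F(p)) holds globally = False
First violation at position 6.

Answer: 6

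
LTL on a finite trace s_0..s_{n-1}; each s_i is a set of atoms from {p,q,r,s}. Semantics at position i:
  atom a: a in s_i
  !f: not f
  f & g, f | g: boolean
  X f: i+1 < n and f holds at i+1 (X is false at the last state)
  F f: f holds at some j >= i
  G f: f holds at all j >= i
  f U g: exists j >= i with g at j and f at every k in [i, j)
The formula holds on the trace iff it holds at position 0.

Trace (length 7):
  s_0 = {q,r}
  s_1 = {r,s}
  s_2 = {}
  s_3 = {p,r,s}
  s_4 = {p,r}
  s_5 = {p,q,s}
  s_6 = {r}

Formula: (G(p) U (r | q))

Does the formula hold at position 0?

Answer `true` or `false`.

Answer: true

Derivation:
s_0={q,r}: (G(p) U (r | q))=True G(p)=False p=False (r | q)=True r=True q=True
s_1={r,s}: (G(p) U (r | q))=True G(p)=False p=False (r | q)=True r=True q=False
s_2={}: (G(p) U (r | q))=False G(p)=False p=False (r | q)=False r=False q=False
s_3={p,r,s}: (G(p) U (r | q))=True G(p)=False p=True (r | q)=True r=True q=False
s_4={p,r}: (G(p) U (r | q))=True G(p)=False p=True (r | q)=True r=True q=False
s_5={p,q,s}: (G(p) U (r | q))=True G(p)=False p=True (r | q)=True r=False q=True
s_6={r}: (G(p) U (r | q))=True G(p)=False p=False (r | q)=True r=True q=False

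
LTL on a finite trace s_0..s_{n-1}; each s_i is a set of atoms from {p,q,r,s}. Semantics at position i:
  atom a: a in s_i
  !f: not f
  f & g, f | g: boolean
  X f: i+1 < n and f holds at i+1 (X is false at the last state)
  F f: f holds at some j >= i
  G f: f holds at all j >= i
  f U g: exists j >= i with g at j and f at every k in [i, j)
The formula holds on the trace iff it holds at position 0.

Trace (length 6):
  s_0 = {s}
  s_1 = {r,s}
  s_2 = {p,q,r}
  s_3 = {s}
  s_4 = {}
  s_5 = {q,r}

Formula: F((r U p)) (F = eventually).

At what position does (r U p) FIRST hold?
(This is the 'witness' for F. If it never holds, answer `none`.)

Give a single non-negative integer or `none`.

s_0={s}: (r U p)=False r=False p=False
s_1={r,s}: (r U p)=True r=True p=False
s_2={p,q,r}: (r U p)=True r=True p=True
s_3={s}: (r U p)=False r=False p=False
s_4={}: (r U p)=False r=False p=False
s_5={q,r}: (r U p)=False r=True p=False
F((r U p)) holds; first witness at position 1.

Answer: 1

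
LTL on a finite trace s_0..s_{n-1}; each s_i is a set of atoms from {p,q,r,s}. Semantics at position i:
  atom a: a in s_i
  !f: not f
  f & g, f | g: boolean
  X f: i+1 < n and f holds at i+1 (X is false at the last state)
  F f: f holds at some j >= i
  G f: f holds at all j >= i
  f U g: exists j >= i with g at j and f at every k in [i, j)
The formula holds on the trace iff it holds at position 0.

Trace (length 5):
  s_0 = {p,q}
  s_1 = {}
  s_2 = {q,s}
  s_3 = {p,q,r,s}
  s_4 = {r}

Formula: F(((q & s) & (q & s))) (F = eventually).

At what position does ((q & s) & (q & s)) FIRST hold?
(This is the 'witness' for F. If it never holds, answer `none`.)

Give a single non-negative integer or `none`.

s_0={p,q}: ((q & s) & (q & s))=False (q & s)=False q=True s=False
s_1={}: ((q & s) & (q & s))=False (q & s)=False q=False s=False
s_2={q,s}: ((q & s) & (q & s))=True (q & s)=True q=True s=True
s_3={p,q,r,s}: ((q & s) & (q & s))=True (q & s)=True q=True s=True
s_4={r}: ((q & s) & (q & s))=False (q & s)=False q=False s=False
F(((q & s) & (q & s))) holds; first witness at position 2.

Answer: 2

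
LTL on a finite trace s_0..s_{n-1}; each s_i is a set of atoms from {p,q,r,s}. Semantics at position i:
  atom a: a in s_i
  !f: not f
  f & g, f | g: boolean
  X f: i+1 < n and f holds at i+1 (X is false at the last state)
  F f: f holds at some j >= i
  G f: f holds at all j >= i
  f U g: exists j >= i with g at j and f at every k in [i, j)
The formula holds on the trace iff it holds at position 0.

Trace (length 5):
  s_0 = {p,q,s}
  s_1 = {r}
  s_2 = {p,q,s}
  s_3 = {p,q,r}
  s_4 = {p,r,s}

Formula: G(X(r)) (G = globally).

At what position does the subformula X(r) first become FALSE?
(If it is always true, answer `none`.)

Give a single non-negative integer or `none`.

s_0={p,q,s}: X(r)=True r=False
s_1={r}: X(r)=False r=True
s_2={p,q,s}: X(r)=True r=False
s_3={p,q,r}: X(r)=True r=True
s_4={p,r,s}: X(r)=False r=True
G(X(r)) holds globally = False
First violation at position 1.

Answer: 1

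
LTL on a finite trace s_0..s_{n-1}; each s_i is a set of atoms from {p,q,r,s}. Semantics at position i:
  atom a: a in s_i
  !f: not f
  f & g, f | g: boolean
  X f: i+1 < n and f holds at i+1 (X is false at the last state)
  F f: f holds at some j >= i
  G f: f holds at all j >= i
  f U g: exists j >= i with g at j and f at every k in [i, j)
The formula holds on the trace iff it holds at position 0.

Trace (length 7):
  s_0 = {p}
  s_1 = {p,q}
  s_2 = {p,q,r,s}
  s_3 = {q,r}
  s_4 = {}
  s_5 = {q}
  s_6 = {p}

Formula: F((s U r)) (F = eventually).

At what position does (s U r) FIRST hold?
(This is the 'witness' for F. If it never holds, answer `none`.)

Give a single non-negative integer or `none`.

s_0={p}: (s U r)=False s=False r=False
s_1={p,q}: (s U r)=False s=False r=False
s_2={p,q,r,s}: (s U r)=True s=True r=True
s_3={q,r}: (s U r)=True s=False r=True
s_4={}: (s U r)=False s=False r=False
s_5={q}: (s U r)=False s=False r=False
s_6={p}: (s U r)=False s=False r=False
F((s U r)) holds; first witness at position 2.

Answer: 2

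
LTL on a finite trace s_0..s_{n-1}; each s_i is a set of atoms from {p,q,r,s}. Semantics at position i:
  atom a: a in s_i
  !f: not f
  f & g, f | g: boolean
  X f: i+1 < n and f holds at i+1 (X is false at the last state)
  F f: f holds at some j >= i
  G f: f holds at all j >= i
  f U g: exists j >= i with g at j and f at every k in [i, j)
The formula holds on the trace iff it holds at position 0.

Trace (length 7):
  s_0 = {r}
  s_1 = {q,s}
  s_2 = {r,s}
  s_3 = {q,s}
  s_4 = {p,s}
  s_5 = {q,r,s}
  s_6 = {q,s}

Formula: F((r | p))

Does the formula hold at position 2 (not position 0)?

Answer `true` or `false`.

s_0={r}: F((r | p))=True (r | p)=True r=True p=False
s_1={q,s}: F((r | p))=True (r | p)=False r=False p=False
s_2={r,s}: F((r | p))=True (r | p)=True r=True p=False
s_3={q,s}: F((r | p))=True (r | p)=False r=False p=False
s_4={p,s}: F((r | p))=True (r | p)=True r=False p=True
s_5={q,r,s}: F((r | p))=True (r | p)=True r=True p=False
s_6={q,s}: F((r | p))=False (r | p)=False r=False p=False
Evaluating at position 2: result = True

Answer: true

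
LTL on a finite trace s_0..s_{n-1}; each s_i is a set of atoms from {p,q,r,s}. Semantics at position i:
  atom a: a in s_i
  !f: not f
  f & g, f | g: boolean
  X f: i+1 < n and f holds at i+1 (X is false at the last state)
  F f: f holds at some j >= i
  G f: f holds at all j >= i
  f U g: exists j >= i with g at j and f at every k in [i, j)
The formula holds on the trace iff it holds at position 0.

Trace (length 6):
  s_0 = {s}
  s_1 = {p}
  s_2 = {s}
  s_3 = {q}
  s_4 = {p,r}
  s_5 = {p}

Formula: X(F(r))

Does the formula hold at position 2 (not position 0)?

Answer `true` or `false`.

Answer: true

Derivation:
s_0={s}: X(F(r))=True F(r)=True r=False
s_1={p}: X(F(r))=True F(r)=True r=False
s_2={s}: X(F(r))=True F(r)=True r=False
s_3={q}: X(F(r))=True F(r)=True r=False
s_4={p,r}: X(F(r))=False F(r)=True r=True
s_5={p}: X(F(r))=False F(r)=False r=False
Evaluating at position 2: result = True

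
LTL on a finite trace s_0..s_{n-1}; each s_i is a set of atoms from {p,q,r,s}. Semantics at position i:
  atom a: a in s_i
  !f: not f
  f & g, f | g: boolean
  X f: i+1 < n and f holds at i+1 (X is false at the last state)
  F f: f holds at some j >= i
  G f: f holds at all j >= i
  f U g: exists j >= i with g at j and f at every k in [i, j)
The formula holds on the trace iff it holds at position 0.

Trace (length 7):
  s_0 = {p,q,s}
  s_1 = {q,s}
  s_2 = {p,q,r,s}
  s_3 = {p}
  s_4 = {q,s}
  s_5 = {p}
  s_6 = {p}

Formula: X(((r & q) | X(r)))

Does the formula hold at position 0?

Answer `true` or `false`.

s_0={p,q,s}: X(((r & q) | X(r)))=True ((r & q) | X(r))=False (r & q)=False r=False q=True X(r)=False
s_1={q,s}: X(((r & q) | X(r)))=True ((r & q) | X(r))=True (r & q)=False r=False q=True X(r)=True
s_2={p,q,r,s}: X(((r & q) | X(r)))=False ((r & q) | X(r))=True (r & q)=True r=True q=True X(r)=False
s_3={p}: X(((r & q) | X(r)))=False ((r & q) | X(r))=False (r & q)=False r=False q=False X(r)=False
s_4={q,s}: X(((r & q) | X(r)))=False ((r & q) | X(r))=False (r & q)=False r=False q=True X(r)=False
s_5={p}: X(((r & q) | X(r)))=False ((r & q) | X(r))=False (r & q)=False r=False q=False X(r)=False
s_6={p}: X(((r & q) | X(r)))=False ((r & q) | X(r))=False (r & q)=False r=False q=False X(r)=False

Answer: true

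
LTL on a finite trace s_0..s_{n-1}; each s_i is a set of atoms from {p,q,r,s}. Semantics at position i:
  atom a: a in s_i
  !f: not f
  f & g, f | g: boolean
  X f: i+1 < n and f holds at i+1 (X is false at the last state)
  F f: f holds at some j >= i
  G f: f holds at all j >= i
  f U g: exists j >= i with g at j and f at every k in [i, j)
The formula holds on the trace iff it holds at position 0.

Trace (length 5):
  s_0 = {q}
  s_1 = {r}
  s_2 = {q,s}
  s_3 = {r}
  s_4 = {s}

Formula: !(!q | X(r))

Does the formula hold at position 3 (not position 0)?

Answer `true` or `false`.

Answer: false

Derivation:
s_0={q}: !(!q | X(r))=False (!q | X(r))=True !q=False q=True X(r)=True r=False
s_1={r}: !(!q | X(r))=False (!q | X(r))=True !q=True q=False X(r)=False r=True
s_2={q,s}: !(!q | X(r))=False (!q | X(r))=True !q=False q=True X(r)=True r=False
s_3={r}: !(!q | X(r))=False (!q | X(r))=True !q=True q=False X(r)=False r=True
s_4={s}: !(!q | X(r))=False (!q | X(r))=True !q=True q=False X(r)=False r=False
Evaluating at position 3: result = False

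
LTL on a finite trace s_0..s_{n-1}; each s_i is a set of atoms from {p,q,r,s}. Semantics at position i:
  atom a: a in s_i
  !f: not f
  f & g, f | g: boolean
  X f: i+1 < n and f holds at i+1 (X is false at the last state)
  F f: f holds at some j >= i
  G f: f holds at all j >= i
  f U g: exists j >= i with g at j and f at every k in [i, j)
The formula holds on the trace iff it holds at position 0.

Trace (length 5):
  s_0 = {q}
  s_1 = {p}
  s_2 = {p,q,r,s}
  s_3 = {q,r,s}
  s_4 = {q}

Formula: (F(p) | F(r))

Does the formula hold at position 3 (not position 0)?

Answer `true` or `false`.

Answer: true

Derivation:
s_0={q}: (F(p) | F(r))=True F(p)=True p=False F(r)=True r=False
s_1={p}: (F(p) | F(r))=True F(p)=True p=True F(r)=True r=False
s_2={p,q,r,s}: (F(p) | F(r))=True F(p)=True p=True F(r)=True r=True
s_3={q,r,s}: (F(p) | F(r))=True F(p)=False p=False F(r)=True r=True
s_4={q}: (F(p) | F(r))=False F(p)=False p=False F(r)=False r=False
Evaluating at position 3: result = True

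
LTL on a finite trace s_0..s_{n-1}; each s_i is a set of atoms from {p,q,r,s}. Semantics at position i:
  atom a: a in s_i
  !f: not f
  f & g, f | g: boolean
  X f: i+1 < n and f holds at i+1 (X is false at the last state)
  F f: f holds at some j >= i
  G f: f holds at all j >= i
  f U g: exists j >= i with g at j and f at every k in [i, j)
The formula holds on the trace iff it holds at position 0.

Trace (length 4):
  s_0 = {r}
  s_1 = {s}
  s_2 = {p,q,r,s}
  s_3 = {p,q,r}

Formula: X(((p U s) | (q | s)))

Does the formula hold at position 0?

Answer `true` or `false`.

s_0={r}: X(((p U s) | (q | s)))=True ((p U s) | (q | s))=False (p U s)=False p=False s=False (q | s)=False q=False
s_1={s}: X(((p U s) | (q | s)))=True ((p U s) | (q | s))=True (p U s)=True p=False s=True (q | s)=True q=False
s_2={p,q,r,s}: X(((p U s) | (q | s)))=True ((p U s) | (q | s))=True (p U s)=True p=True s=True (q | s)=True q=True
s_3={p,q,r}: X(((p U s) | (q | s)))=False ((p U s) | (q | s))=True (p U s)=False p=True s=False (q | s)=True q=True

Answer: true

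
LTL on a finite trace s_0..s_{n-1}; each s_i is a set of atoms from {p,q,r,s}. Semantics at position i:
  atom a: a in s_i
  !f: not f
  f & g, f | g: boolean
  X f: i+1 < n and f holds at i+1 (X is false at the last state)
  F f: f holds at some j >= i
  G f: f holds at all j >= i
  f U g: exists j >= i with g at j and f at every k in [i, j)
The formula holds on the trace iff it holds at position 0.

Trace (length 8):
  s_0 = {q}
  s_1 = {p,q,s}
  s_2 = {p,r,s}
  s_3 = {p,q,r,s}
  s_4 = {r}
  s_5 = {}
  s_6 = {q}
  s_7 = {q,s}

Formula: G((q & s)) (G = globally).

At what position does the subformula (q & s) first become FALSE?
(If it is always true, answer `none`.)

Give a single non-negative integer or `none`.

Answer: 0

Derivation:
s_0={q}: (q & s)=False q=True s=False
s_1={p,q,s}: (q & s)=True q=True s=True
s_2={p,r,s}: (q & s)=False q=False s=True
s_3={p,q,r,s}: (q & s)=True q=True s=True
s_4={r}: (q & s)=False q=False s=False
s_5={}: (q & s)=False q=False s=False
s_6={q}: (q & s)=False q=True s=False
s_7={q,s}: (q & s)=True q=True s=True
G((q & s)) holds globally = False
First violation at position 0.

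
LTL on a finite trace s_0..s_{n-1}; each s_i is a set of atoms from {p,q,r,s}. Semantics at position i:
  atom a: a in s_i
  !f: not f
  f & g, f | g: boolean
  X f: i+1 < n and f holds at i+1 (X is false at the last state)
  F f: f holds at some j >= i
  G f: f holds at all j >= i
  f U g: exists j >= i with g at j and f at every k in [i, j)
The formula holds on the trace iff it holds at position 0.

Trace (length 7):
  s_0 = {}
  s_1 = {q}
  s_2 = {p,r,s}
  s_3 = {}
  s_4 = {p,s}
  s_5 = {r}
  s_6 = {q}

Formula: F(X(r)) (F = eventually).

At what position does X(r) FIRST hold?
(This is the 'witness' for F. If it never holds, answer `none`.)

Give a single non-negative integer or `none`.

Answer: 1

Derivation:
s_0={}: X(r)=False r=False
s_1={q}: X(r)=True r=False
s_2={p,r,s}: X(r)=False r=True
s_3={}: X(r)=False r=False
s_4={p,s}: X(r)=True r=False
s_5={r}: X(r)=False r=True
s_6={q}: X(r)=False r=False
F(X(r)) holds; first witness at position 1.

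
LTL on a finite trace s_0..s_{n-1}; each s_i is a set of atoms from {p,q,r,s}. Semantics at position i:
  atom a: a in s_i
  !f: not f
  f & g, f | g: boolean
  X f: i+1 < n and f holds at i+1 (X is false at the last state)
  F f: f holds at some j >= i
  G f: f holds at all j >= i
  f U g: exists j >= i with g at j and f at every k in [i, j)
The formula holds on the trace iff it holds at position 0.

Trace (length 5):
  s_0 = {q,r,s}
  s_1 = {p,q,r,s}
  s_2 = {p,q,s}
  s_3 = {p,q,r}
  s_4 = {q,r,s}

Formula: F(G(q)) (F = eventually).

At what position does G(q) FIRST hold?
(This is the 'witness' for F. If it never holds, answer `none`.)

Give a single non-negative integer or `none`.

Answer: 0

Derivation:
s_0={q,r,s}: G(q)=True q=True
s_1={p,q,r,s}: G(q)=True q=True
s_2={p,q,s}: G(q)=True q=True
s_3={p,q,r}: G(q)=True q=True
s_4={q,r,s}: G(q)=True q=True
F(G(q)) holds; first witness at position 0.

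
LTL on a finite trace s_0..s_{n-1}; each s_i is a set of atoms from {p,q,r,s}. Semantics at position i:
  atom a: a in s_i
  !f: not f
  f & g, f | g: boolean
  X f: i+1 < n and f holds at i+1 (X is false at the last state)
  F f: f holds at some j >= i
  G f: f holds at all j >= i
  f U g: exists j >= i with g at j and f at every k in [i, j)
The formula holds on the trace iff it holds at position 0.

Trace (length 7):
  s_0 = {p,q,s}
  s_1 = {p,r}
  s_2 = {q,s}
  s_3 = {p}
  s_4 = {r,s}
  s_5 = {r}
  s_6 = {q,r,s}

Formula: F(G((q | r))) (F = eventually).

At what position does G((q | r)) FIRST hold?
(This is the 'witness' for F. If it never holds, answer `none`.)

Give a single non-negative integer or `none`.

s_0={p,q,s}: G((q | r))=False (q | r)=True q=True r=False
s_1={p,r}: G((q | r))=False (q | r)=True q=False r=True
s_2={q,s}: G((q | r))=False (q | r)=True q=True r=False
s_3={p}: G((q | r))=False (q | r)=False q=False r=False
s_4={r,s}: G((q | r))=True (q | r)=True q=False r=True
s_5={r}: G((q | r))=True (q | r)=True q=False r=True
s_6={q,r,s}: G((q | r))=True (q | r)=True q=True r=True
F(G((q | r))) holds; first witness at position 4.

Answer: 4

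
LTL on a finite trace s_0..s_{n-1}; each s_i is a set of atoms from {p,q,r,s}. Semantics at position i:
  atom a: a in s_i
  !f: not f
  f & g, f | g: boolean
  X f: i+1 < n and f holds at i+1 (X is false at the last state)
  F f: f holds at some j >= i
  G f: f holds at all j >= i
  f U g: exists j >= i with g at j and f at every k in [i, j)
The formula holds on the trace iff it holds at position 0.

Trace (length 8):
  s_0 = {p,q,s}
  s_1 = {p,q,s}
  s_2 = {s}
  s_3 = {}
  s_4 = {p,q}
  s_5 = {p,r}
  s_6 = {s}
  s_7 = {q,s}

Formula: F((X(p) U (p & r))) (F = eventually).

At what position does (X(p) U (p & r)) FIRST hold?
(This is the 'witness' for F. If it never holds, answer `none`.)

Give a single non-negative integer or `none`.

s_0={p,q,s}: (X(p) U (p & r))=False X(p)=True p=True (p & r)=False r=False
s_1={p,q,s}: (X(p) U (p & r))=False X(p)=False p=True (p & r)=False r=False
s_2={s}: (X(p) U (p & r))=False X(p)=False p=False (p & r)=False r=False
s_3={}: (X(p) U (p & r))=True X(p)=True p=False (p & r)=False r=False
s_4={p,q}: (X(p) U (p & r))=True X(p)=True p=True (p & r)=False r=False
s_5={p,r}: (X(p) U (p & r))=True X(p)=False p=True (p & r)=True r=True
s_6={s}: (X(p) U (p & r))=False X(p)=False p=False (p & r)=False r=False
s_7={q,s}: (X(p) U (p & r))=False X(p)=False p=False (p & r)=False r=False
F((X(p) U (p & r))) holds; first witness at position 3.

Answer: 3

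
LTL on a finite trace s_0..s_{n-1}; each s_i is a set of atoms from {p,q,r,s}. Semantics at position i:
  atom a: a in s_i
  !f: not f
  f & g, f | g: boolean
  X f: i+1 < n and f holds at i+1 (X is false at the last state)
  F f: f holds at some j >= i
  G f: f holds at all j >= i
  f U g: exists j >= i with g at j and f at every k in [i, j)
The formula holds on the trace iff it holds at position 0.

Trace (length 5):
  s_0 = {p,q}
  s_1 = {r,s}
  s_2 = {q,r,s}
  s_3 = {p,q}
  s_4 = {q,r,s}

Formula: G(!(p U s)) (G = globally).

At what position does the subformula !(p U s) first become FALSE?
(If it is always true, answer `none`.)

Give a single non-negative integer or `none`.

Answer: 0

Derivation:
s_0={p,q}: !(p U s)=False (p U s)=True p=True s=False
s_1={r,s}: !(p U s)=False (p U s)=True p=False s=True
s_2={q,r,s}: !(p U s)=False (p U s)=True p=False s=True
s_3={p,q}: !(p U s)=False (p U s)=True p=True s=False
s_4={q,r,s}: !(p U s)=False (p U s)=True p=False s=True
G(!(p U s)) holds globally = False
First violation at position 0.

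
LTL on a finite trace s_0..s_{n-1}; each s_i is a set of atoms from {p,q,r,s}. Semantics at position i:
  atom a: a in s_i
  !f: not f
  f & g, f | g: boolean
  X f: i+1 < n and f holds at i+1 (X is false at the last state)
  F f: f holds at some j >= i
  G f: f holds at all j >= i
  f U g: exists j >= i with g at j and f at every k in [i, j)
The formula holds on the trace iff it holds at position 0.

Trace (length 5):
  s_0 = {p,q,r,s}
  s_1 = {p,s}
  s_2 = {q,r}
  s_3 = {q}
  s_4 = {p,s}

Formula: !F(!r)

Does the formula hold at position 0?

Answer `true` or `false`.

s_0={p,q,r,s}: !F(!r)=False F(!r)=True !r=False r=True
s_1={p,s}: !F(!r)=False F(!r)=True !r=True r=False
s_2={q,r}: !F(!r)=False F(!r)=True !r=False r=True
s_3={q}: !F(!r)=False F(!r)=True !r=True r=False
s_4={p,s}: !F(!r)=False F(!r)=True !r=True r=False

Answer: false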